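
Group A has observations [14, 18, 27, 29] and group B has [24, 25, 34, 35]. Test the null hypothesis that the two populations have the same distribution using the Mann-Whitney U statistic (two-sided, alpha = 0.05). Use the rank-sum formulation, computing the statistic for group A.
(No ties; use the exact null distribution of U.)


Step 1: Combine and sort all 8 observations; assign midranks.
sorted (value, group): (14,X), (18,X), (24,Y), (25,Y), (27,X), (29,X), (34,Y), (35,Y)
ranks: 14->1, 18->2, 24->3, 25->4, 27->5, 29->6, 34->7, 35->8
Step 2: Rank sum for X: R1 = 1 + 2 + 5 + 6 = 14.
Step 3: U_X = R1 - n1(n1+1)/2 = 14 - 4*5/2 = 14 - 10 = 4.
       U_Y = n1*n2 - U_X = 16 - 4 = 12.
Step 4: No ties, so the exact null distribution of U (based on enumerating the C(8,4) = 70 equally likely rank assignments) gives the two-sided p-value.
Step 5: p-value = 0.342857; compare to alpha = 0.05. fail to reject H0.

U_X = 4, p = 0.342857, fail to reject H0 at alpha = 0.05.


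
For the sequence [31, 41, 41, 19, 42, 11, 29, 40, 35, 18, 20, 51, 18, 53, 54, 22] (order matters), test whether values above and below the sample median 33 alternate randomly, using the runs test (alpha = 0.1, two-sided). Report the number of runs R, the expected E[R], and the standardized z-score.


Step 1: Compute median = 33; label A = above, B = below.
Labels in order: BAABABBAABBABAAB  (n_A = 8, n_B = 8)
Step 2: Count runs R = 11.
Step 3: Under H0 (random ordering), E[R] = 2*n_A*n_B/(n_A+n_B) + 1 = 2*8*8/16 + 1 = 9.0000.
        Var[R] = 2*n_A*n_B*(2*n_A*n_B - n_A - n_B) / ((n_A+n_B)^2 * (n_A+n_B-1)) = 14336/3840 = 3.7333.
        SD[R] = 1.9322.
Step 4: Continuity-corrected z = (R - 0.5 - E[R]) / SD[R] = (11 - 0.5 - 9.0000) / 1.9322 = 0.7763.
Step 5: Two-sided p-value via normal approximation = 2*(1 - Phi(|z|)) = 0.437558.
Step 6: alpha = 0.1. fail to reject H0.

R = 11, z = 0.7763, p = 0.437558, fail to reject H0.


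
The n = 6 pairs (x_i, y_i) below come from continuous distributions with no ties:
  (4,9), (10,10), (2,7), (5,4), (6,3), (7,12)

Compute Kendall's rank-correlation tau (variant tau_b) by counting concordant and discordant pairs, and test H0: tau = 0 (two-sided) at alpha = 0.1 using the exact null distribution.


Step 1: Enumerate the 15 unordered pairs (i,j) with i<j and classify each by sign(x_j-x_i) * sign(y_j-y_i).
  (1,2):dx=+6,dy=+1->C; (1,3):dx=-2,dy=-2->C; (1,4):dx=+1,dy=-5->D; (1,5):dx=+2,dy=-6->D
  (1,6):dx=+3,dy=+3->C; (2,3):dx=-8,dy=-3->C; (2,4):dx=-5,dy=-6->C; (2,5):dx=-4,dy=-7->C
  (2,6):dx=-3,dy=+2->D; (3,4):dx=+3,dy=-3->D; (3,5):dx=+4,dy=-4->D; (3,6):dx=+5,dy=+5->C
  (4,5):dx=+1,dy=-1->D; (4,6):dx=+2,dy=+8->C; (5,6):dx=+1,dy=+9->C
Step 2: C = 9, D = 6, total pairs = 15.
Step 3: tau = (C - D)/(n(n-1)/2) = (9 - 6)/15 = 0.200000.
Step 4: Exact two-sided p-value (enumerate n! = 720 permutations of y under H0): p = 0.719444.
Step 5: alpha = 0.1. fail to reject H0.

tau_b = 0.2000 (C=9, D=6), p = 0.719444, fail to reject H0.


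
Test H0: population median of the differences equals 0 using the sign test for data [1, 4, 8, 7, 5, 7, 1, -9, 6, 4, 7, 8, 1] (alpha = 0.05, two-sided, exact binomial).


Step 1: Discard zero differences. Original n = 13; n_eff = number of nonzero differences = 13.
Nonzero differences (with sign): +1, +4, +8, +7, +5, +7, +1, -9, +6, +4, +7, +8, +1
Step 2: Count signs: positive = 12, negative = 1.
Step 3: Under H0: P(positive) = 0.5, so the number of positives S ~ Bin(13, 0.5).
Step 4: Two-sided exact p-value = sum of Bin(13,0.5) probabilities at or below the observed probability = 0.003418.
Step 5: alpha = 0.05. reject H0.

n_eff = 13, pos = 12, neg = 1, p = 0.003418, reject H0.


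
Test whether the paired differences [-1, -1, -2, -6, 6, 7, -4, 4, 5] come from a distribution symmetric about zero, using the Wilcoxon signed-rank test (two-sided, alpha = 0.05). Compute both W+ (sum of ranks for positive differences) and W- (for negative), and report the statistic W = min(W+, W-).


Step 1: Drop any zero differences (none here) and take |d_i|.
|d| = [1, 1, 2, 6, 6, 7, 4, 4, 5]
Step 2: Midrank |d_i| (ties get averaged ranks).
ranks: |1|->1.5, |1|->1.5, |2|->3, |6|->7.5, |6|->7.5, |7|->9, |4|->4.5, |4|->4.5, |5|->6
Step 3: Attach original signs; sum ranks with positive sign and with negative sign.
W+ = 7.5 + 9 + 4.5 + 6 = 27
W- = 1.5 + 1.5 + 3 + 7.5 + 4.5 = 18
(Check: W+ + W- = 45 should equal n(n+1)/2 = 45.)
Step 4: Test statistic W = min(W+, W-) = 18.
Step 5: Ties in |d|, so use the tie-corrected normal approximation.
        E[W] = n(n+1)/4 = 9*10/4 = 22.5.
        Tie groups: |d|=1 (t=2), |d|=4 (t=2), |d|=6 (t=2); sum(t^3 - t) = 18.
        Var[W] = n(n+1)(2n+1)/24 - sum(t^3-t)/48 = 1710/24 - 18/48 = 70.875.
        z = (W - E[W]) / sqrt(Var[W]) = (18 - 22.5) / 8.4187 = -0.5345.
        Two-sided p = 2*Phi(z) = 0.592980.
Step 6: alpha = 0.05. fail to reject H0.

W+ = 27, W- = 18, W = min = 18, p = 0.592980, fail to reject H0.


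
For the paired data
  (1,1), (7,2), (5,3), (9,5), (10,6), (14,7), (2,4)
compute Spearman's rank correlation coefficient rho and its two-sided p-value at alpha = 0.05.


Step 1: Rank x and y separately (midranks; no ties here).
rank(x): 1->1, 7->4, 5->3, 9->5, 10->6, 14->7, 2->2
rank(y): 1->1, 2->2, 3->3, 5->5, 6->6, 7->7, 4->4
Step 2: d_i = R_x(i) - R_y(i); compute d_i^2.
  (1-1)^2=0, (4-2)^2=4, (3-3)^2=0, (5-5)^2=0, (6-6)^2=0, (7-7)^2=0, (2-4)^2=4
sum(d^2) = 8.
Step 3: rho = 1 - 6*8 / (7*(7^2 - 1)) = 1 - 48/336 = 0.857143.
Step 4: Under H0, t = rho * sqrt((n-2)/(1-rho^2)) = 3.7210 ~ t(5).
Step 5: Two-sided p-value from the t-distribution with 5 df = 0.013697.
Step 6: alpha = 0.05. reject H0.

rho = 0.8571, p = 0.013697, reject H0 at alpha = 0.05.


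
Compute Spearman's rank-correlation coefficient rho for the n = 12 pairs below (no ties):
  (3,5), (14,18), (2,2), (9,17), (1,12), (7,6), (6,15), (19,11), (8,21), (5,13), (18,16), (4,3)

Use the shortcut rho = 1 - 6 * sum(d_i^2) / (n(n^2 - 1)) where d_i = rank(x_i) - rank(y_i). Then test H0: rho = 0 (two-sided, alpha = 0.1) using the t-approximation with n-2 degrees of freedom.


Step 1: Rank x and y separately (midranks; no ties here).
rank(x): 3->3, 14->10, 2->2, 9->9, 1->1, 7->7, 6->6, 19->12, 8->8, 5->5, 18->11, 4->4
rank(y): 5->3, 18->11, 2->1, 17->10, 12->6, 6->4, 15->8, 11->5, 21->12, 13->7, 16->9, 3->2
Step 2: d_i = R_x(i) - R_y(i); compute d_i^2.
  (3-3)^2=0, (10-11)^2=1, (2-1)^2=1, (9-10)^2=1, (1-6)^2=25, (7-4)^2=9, (6-8)^2=4, (12-5)^2=49, (8-12)^2=16, (5-7)^2=4, (11-9)^2=4, (4-2)^2=4
sum(d^2) = 118.
Step 3: rho = 1 - 6*118 / (12*(12^2 - 1)) = 1 - 708/1716 = 0.587413.
Step 4: Under H0, t = rho * sqrt((n-2)/(1-rho^2)) = 2.2953 ~ t(10).
Step 5: Two-sided p-value from the t-distribution with 10 df = 0.044609.
Step 6: alpha = 0.1. reject H0.

rho = 0.5874, p = 0.044609, reject H0 at alpha = 0.1.


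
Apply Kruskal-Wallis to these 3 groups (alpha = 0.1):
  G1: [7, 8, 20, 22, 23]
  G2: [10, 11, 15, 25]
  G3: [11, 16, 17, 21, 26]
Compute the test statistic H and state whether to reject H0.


Step 1: Combine all N = 14 observations and assign midranks.
sorted (value, group, rank): (7,G1,1), (8,G1,2), (10,G2,3), (11,G2,4.5), (11,G3,4.5), (15,G2,6), (16,G3,7), (17,G3,8), (20,G1,9), (21,G3,10), (22,G1,11), (23,G1,12), (25,G2,13), (26,G3,14)
Step 2: Sum ranks within each group.
R_1 = 35 (n_1 = 5)
R_2 = 26.5 (n_2 = 4)
R_3 = 43.5 (n_3 = 5)
Step 3: H = 12/(N(N+1)) * sum(R_i^2/n_i) - 3(N+1)
     = 12/(14*15) * (35^2/5 + 26.5^2/4 + 43.5^2/5) - 3*15
     = 0.057143 * 799.013 - 45
     = 0.657857.
Step 4: Ties present; correction factor C = 1 - 6/(14^3 - 14) = 0.997802. Corrected H = 0.657857 / 0.997802 = 0.659306.
Step 5: Under H0, H ~ chi^2(2); p-value = 0.719173.
Step 6: alpha = 0.1. fail to reject H0.

H = 0.6593, df = 2, p = 0.719173, fail to reject H0.


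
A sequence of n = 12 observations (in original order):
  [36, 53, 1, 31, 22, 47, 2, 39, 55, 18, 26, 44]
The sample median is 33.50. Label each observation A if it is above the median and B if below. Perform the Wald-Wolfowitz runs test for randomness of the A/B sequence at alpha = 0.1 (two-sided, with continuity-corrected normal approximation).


Step 1: Compute median = 33.50; label A = above, B = below.
Labels in order: AABBBABAABBA  (n_A = 6, n_B = 6)
Step 2: Count runs R = 7.
Step 3: Under H0 (random ordering), E[R] = 2*n_A*n_B/(n_A+n_B) + 1 = 2*6*6/12 + 1 = 7.0000.
        Var[R] = 2*n_A*n_B*(2*n_A*n_B - n_A - n_B) / ((n_A+n_B)^2 * (n_A+n_B-1)) = 4320/1584 = 2.7273.
        SD[R] = 1.6514.
Step 4: R = E[R], so z = 0 with no continuity correction.
Step 5: Two-sided p-value via normal approximation = 2*(1 - Phi(|z|)) = 1.000000.
Step 6: alpha = 0.1. fail to reject H0.

R = 7, z = 0.0000, p = 1.000000, fail to reject H0.


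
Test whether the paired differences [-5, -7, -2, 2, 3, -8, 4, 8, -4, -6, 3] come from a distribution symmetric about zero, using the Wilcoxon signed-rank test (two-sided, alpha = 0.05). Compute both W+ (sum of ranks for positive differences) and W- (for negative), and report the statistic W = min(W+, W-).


Step 1: Drop any zero differences (none here) and take |d_i|.
|d| = [5, 7, 2, 2, 3, 8, 4, 8, 4, 6, 3]
Step 2: Midrank |d_i| (ties get averaged ranks).
ranks: |5|->7, |7|->9, |2|->1.5, |2|->1.5, |3|->3.5, |8|->10.5, |4|->5.5, |8|->10.5, |4|->5.5, |6|->8, |3|->3.5
Step 3: Attach original signs; sum ranks with positive sign and with negative sign.
W+ = 1.5 + 3.5 + 5.5 + 10.5 + 3.5 = 24.5
W- = 7 + 9 + 1.5 + 10.5 + 5.5 + 8 = 41.5
(Check: W+ + W- = 66 should equal n(n+1)/2 = 66.)
Step 4: Test statistic W = min(W+, W-) = 24.5.
Step 5: Ties in |d|, so use the tie-corrected normal approximation.
        E[W] = n(n+1)/4 = 11*12/4 = 33.
        Tie groups: |d|=2 (t=2), |d|=3 (t=2), |d|=4 (t=2), |d|=8 (t=2); sum(t^3 - t) = 24.
        Var[W] = n(n+1)(2n+1)/24 - sum(t^3-t)/48 = 3036/24 - 24/48 = 126.
        z = (W - E[W]) / sqrt(Var[W]) = (24.5 - 33) / 11.2250 = -0.7572.
        Two-sided p = 2*Phi(z) = 0.448906.
Step 6: alpha = 0.05. fail to reject H0.

W+ = 24.5, W- = 41.5, W = min = 24.5, p = 0.448906, fail to reject H0.


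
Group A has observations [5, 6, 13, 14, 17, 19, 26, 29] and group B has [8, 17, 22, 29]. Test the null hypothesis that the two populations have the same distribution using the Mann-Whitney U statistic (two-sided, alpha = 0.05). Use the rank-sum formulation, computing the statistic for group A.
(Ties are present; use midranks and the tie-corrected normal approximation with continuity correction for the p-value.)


Step 1: Combine and sort all 12 observations; assign midranks.
sorted (value, group): (5,X), (6,X), (8,Y), (13,X), (14,X), (17,X), (17,Y), (19,X), (22,Y), (26,X), (29,X), (29,Y)
ranks: 5->1, 6->2, 8->3, 13->4, 14->5, 17->6.5, 17->6.5, 19->8, 22->9, 26->10, 29->11.5, 29->11.5
Step 2: Rank sum for X: R1 = 1 + 2 + 4 + 5 + 6.5 + 8 + 10 + 11.5 = 48.
Step 3: U_X = R1 - n1(n1+1)/2 = 48 - 8*9/2 = 48 - 36 = 12.
       U_Y = n1*n2 - U_X = 32 - 12 = 20.
Step 4: Ties are present, so use the tie-corrected normal approximation (with continuity correction) for the p-value.
Step 5: p-value = 0.550818; compare to alpha = 0.05. fail to reject H0.

U_X = 12, p = 0.550818, fail to reject H0 at alpha = 0.05.


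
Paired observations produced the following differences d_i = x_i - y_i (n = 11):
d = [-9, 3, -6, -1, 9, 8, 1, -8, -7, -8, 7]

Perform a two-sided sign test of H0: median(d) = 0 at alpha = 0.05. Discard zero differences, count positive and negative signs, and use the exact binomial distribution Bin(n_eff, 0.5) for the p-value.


Step 1: Discard zero differences. Original n = 11; n_eff = number of nonzero differences = 11.
Nonzero differences (with sign): -9, +3, -6, -1, +9, +8, +1, -8, -7, -8, +7
Step 2: Count signs: positive = 5, negative = 6.
Step 3: Under H0: P(positive) = 0.5, so the number of positives S ~ Bin(11, 0.5).
Step 4: Two-sided exact p-value = sum of Bin(11,0.5) probabilities at or below the observed probability = 1.000000.
Step 5: alpha = 0.05. fail to reject H0.

n_eff = 11, pos = 5, neg = 6, p = 1.000000, fail to reject H0.


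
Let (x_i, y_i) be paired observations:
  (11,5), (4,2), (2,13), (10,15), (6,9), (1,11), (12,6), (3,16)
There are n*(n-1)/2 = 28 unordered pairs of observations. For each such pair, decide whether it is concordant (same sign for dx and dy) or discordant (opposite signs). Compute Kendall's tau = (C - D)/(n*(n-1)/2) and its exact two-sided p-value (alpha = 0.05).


Step 1: Enumerate the 28 unordered pairs (i,j) with i<j and classify each by sign(x_j-x_i) * sign(y_j-y_i).
  (1,2):dx=-7,dy=-3->C; (1,3):dx=-9,dy=+8->D; (1,4):dx=-1,dy=+10->D; (1,5):dx=-5,dy=+4->D
  (1,6):dx=-10,dy=+6->D; (1,7):dx=+1,dy=+1->C; (1,8):dx=-8,dy=+11->D; (2,3):dx=-2,dy=+11->D
  (2,4):dx=+6,dy=+13->C; (2,5):dx=+2,dy=+7->C; (2,6):dx=-3,dy=+9->D; (2,7):dx=+8,dy=+4->C
  (2,8):dx=-1,dy=+14->D; (3,4):dx=+8,dy=+2->C; (3,5):dx=+4,dy=-4->D; (3,6):dx=-1,dy=-2->C
  (3,7):dx=+10,dy=-7->D; (3,8):dx=+1,dy=+3->C; (4,5):dx=-4,dy=-6->C; (4,6):dx=-9,dy=-4->C
  (4,7):dx=+2,dy=-9->D; (4,8):dx=-7,dy=+1->D; (5,6):dx=-5,dy=+2->D; (5,7):dx=+6,dy=-3->D
  (5,8):dx=-3,dy=+7->D; (6,7):dx=+11,dy=-5->D; (6,8):dx=+2,dy=+5->C; (7,8):dx=-9,dy=+10->D
Step 2: C = 11, D = 17, total pairs = 28.
Step 3: tau = (C - D)/(n(n-1)/2) = (11 - 17)/28 = -0.214286.
Step 4: Exact two-sided p-value (enumerate n! = 40320 permutations of y under H0): p = 0.548413.
Step 5: alpha = 0.05. fail to reject H0.

tau_b = -0.2143 (C=11, D=17), p = 0.548413, fail to reject H0.


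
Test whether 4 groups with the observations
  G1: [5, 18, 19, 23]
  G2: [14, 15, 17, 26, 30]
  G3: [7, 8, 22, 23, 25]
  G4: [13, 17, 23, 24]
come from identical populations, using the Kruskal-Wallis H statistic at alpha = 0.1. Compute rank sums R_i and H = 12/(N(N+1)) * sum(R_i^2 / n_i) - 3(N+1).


Step 1: Combine all N = 18 observations and assign midranks.
sorted (value, group, rank): (5,G1,1), (7,G3,2), (8,G3,3), (13,G4,4), (14,G2,5), (15,G2,6), (17,G2,7.5), (17,G4,7.5), (18,G1,9), (19,G1,10), (22,G3,11), (23,G1,13), (23,G3,13), (23,G4,13), (24,G4,15), (25,G3,16), (26,G2,17), (30,G2,18)
Step 2: Sum ranks within each group.
R_1 = 33 (n_1 = 4)
R_2 = 53.5 (n_2 = 5)
R_3 = 45 (n_3 = 5)
R_4 = 39.5 (n_4 = 4)
Step 3: H = 12/(N(N+1)) * sum(R_i^2/n_i) - 3(N+1)
     = 12/(18*19) * (33^2/4 + 53.5^2/5 + 45^2/5 + 39.5^2/4) - 3*19
     = 0.035088 * 1639.76 - 57
     = 0.535526.
Step 4: Ties present; correction factor C = 1 - 30/(18^3 - 18) = 0.994840. Corrected H = 0.535526 / 0.994840 = 0.538304.
Step 5: Under H0, H ~ chi^2(3); p-value = 0.910399.
Step 6: alpha = 0.1. fail to reject H0.

H = 0.5383, df = 3, p = 0.910399, fail to reject H0.


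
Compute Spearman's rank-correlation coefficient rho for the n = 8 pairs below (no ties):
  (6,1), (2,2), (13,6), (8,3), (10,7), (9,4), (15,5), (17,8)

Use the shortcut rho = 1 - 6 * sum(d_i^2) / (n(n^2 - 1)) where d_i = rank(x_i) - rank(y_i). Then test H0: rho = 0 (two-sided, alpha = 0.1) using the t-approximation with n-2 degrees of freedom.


Step 1: Rank x and y separately (midranks; no ties here).
rank(x): 6->2, 2->1, 13->6, 8->3, 10->5, 9->4, 15->7, 17->8
rank(y): 1->1, 2->2, 6->6, 3->3, 7->7, 4->4, 5->5, 8->8
Step 2: d_i = R_x(i) - R_y(i); compute d_i^2.
  (2-1)^2=1, (1-2)^2=1, (6-6)^2=0, (3-3)^2=0, (5-7)^2=4, (4-4)^2=0, (7-5)^2=4, (8-8)^2=0
sum(d^2) = 10.
Step 3: rho = 1 - 6*10 / (8*(8^2 - 1)) = 1 - 60/504 = 0.880952.
Step 4: Under H0, t = rho * sqrt((n-2)/(1-rho^2)) = 4.5601 ~ t(6).
Step 5: Two-sided p-value from the t-distribution with 6 df = 0.003850.
Step 6: alpha = 0.1. reject H0.

rho = 0.8810, p = 0.003850, reject H0 at alpha = 0.1.


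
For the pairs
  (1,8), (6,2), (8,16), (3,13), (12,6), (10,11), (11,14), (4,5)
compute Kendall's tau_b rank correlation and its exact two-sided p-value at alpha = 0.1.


Step 1: Enumerate the 28 unordered pairs (i,j) with i<j and classify each by sign(x_j-x_i) * sign(y_j-y_i).
  (1,2):dx=+5,dy=-6->D; (1,3):dx=+7,dy=+8->C; (1,4):dx=+2,dy=+5->C; (1,5):dx=+11,dy=-2->D
  (1,6):dx=+9,dy=+3->C; (1,7):dx=+10,dy=+6->C; (1,8):dx=+3,dy=-3->D; (2,3):dx=+2,dy=+14->C
  (2,4):dx=-3,dy=+11->D; (2,5):dx=+6,dy=+4->C; (2,6):dx=+4,dy=+9->C; (2,7):dx=+5,dy=+12->C
  (2,8):dx=-2,dy=+3->D; (3,4):dx=-5,dy=-3->C; (3,5):dx=+4,dy=-10->D; (3,6):dx=+2,dy=-5->D
  (3,7):dx=+3,dy=-2->D; (3,8):dx=-4,dy=-11->C; (4,5):dx=+9,dy=-7->D; (4,6):dx=+7,dy=-2->D
  (4,7):dx=+8,dy=+1->C; (4,8):dx=+1,dy=-8->D; (5,6):dx=-2,dy=+5->D; (5,7):dx=-1,dy=+8->D
  (5,8):dx=-8,dy=-1->C; (6,7):dx=+1,dy=+3->C; (6,8):dx=-6,dy=-6->C; (7,8):dx=-7,dy=-9->C
Step 2: C = 15, D = 13, total pairs = 28.
Step 3: tau = (C - D)/(n(n-1)/2) = (15 - 13)/28 = 0.071429.
Step 4: Exact two-sided p-value (enumerate n! = 40320 permutations of y under H0): p = 0.904861.
Step 5: alpha = 0.1. fail to reject H0.

tau_b = 0.0714 (C=15, D=13), p = 0.904861, fail to reject H0.


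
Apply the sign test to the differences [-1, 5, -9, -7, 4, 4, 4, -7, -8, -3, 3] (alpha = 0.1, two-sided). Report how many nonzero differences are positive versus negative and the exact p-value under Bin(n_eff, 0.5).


Step 1: Discard zero differences. Original n = 11; n_eff = number of nonzero differences = 11.
Nonzero differences (with sign): -1, +5, -9, -7, +4, +4, +4, -7, -8, -3, +3
Step 2: Count signs: positive = 5, negative = 6.
Step 3: Under H0: P(positive) = 0.5, so the number of positives S ~ Bin(11, 0.5).
Step 4: Two-sided exact p-value = sum of Bin(11,0.5) probabilities at or below the observed probability = 1.000000.
Step 5: alpha = 0.1. fail to reject H0.

n_eff = 11, pos = 5, neg = 6, p = 1.000000, fail to reject H0.


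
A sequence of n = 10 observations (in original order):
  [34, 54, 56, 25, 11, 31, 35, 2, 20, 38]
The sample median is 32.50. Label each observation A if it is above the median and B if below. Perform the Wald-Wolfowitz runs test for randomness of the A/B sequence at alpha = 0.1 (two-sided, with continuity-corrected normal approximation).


Step 1: Compute median = 32.50; label A = above, B = below.
Labels in order: AAABBBABBA  (n_A = 5, n_B = 5)
Step 2: Count runs R = 5.
Step 3: Under H0 (random ordering), E[R] = 2*n_A*n_B/(n_A+n_B) + 1 = 2*5*5/10 + 1 = 6.0000.
        Var[R] = 2*n_A*n_B*(2*n_A*n_B - n_A - n_B) / ((n_A+n_B)^2 * (n_A+n_B-1)) = 2000/900 = 2.2222.
        SD[R] = 1.4907.
Step 4: Continuity-corrected z = (R + 0.5 - E[R]) / SD[R] = (5 + 0.5 - 6.0000) / 1.4907 = -0.3354.
Step 5: Two-sided p-value via normal approximation = 2*(1 - Phi(|z|)) = 0.737316.
Step 6: alpha = 0.1. fail to reject H0.

R = 5, z = -0.3354, p = 0.737316, fail to reject H0.


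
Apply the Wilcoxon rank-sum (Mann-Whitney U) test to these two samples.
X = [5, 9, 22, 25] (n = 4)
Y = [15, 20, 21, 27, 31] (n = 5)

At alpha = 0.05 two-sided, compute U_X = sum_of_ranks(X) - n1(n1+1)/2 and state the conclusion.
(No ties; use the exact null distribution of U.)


Step 1: Combine and sort all 9 observations; assign midranks.
sorted (value, group): (5,X), (9,X), (15,Y), (20,Y), (21,Y), (22,X), (25,X), (27,Y), (31,Y)
ranks: 5->1, 9->2, 15->3, 20->4, 21->5, 22->6, 25->7, 27->8, 31->9
Step 2: Rank sum for X: R1 = 1 + 2 + 6 + 7 = 16.
Step 3: U_X = R1 - n1(n1+1)/2 = 16 - 4*5/2 = 16 - 10 = 6.
       U_Y = n1*n2 - U_X = 20 - 6 = 14.
Step 4: No ties, so the exact null distribution of U (based on enumerating the C(9,4) = 126 equally likely rank assignments) gives the two-sided p-value.
Step 5: p-value = 0.412698; compare to alpha = 0.05. fail to reject H0.

U_X = 6, p = 0.412698, fail to reject H0 at alpha = 0.05.


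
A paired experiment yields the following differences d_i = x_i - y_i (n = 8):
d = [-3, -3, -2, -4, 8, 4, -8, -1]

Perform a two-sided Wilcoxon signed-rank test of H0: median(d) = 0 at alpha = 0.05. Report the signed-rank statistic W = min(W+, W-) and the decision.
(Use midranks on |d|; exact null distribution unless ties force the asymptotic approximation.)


Step 1: Drop any zero differences (none here) and take |d_i|.
|d| = [3, 3, 2, 4, 8, 4, 8, 1]
Step 2: Midrank |d_i| (ties get averaged ranks).
ranks: |3|->3.5, |3|->3.5, |2|->2, |4|->5.5, |8|->7.5, |4|->5.5, |8|->7.5, |1|->1
Step 3: Attach original signs; sum ranks with positive sign and with negative sign.
W+ = 7.5 + 5.5 = 13
W- = 3.5 + 3.5 + 2 + 5.5 + 7.5 + 1 = 23
(Check: W+ + W- = 36 should equal n(n+1)/2 = 36.)
Step 4: Test statistic W = min(W+, W-) = 13.
Step 5: Ties in |d|, so use the tie-corrected normal approximation.
        E[W] = n(n+1)/4 = 8*9/4 = 18.
        Tie groups: |d|=3 (t=2), |d|=4 (t=2), |d|=8 (t=2); sum(t^3 - t) = 18.
        Var[W] = n(n+1)(2n+1)/24 - sum(t^3-t)/48 = 1224/24 - 18/48 = 50.625.
        z = (W - E[W]) / sqrt(Var[W]) = (13 - 18) / 7.1151 = -0.7027.
        Two-sided p = 2*Phi(z) = 0.482225.
Step 6: alpha = 0.05. fail to reject H0.

W+ = 13, W- = 23, W = min = 13, p = 0.482225, fail to reject H0.


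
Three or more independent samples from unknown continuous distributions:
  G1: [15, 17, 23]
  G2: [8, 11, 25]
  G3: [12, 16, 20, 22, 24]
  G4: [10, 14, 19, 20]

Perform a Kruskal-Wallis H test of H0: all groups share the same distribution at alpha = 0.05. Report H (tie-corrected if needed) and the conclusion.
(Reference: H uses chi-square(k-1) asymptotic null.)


Step 1: Combine all N = 15 observations and assign midranks.
sorted (value, group, rank): (8,G2,1), (10,G4,2), (11,G2,3), (12,G3,4), (14,G4,5), (15,G1,6), (16,G3,7), (17,G1,8), (19,G4,9), (20,G3,10.5), (20,G4,10.5), (22,G3,12), (23,G1,13), (24,G3,14), (25,G2,15)
Step 2: Sum ranks within each group.
R_1 = 27 (n_1 = 3)
R_2 = 19 (n_2 = 3)
R_3 = 47.5 (n_3 = 5)
R_4 = 26.5 (n_4 = 4)
Step 3: H = 12/(N(N+1)) * sum(R_i^2/n_i) - 3(N+1)
     = 12/(15*16) * (27^2/3 + 19^2/3 + 47.5^2/5 + 26.5^2/4) - 3*16
     = 0.050000 * 990.146 - 48
     = 1.507292.
Step 4: Ties present; correction factor C = 1 - 6/(15^3 - 15) = 0.998214. Corrected H = 1.507292 / 0.998214 = 1.509988.
Step 5: Under H0, H ~ chi^2(3); p-value = 0.679967.
Step 6: alpha = 0.05. fail to reject H0.

H = 1.5100, df = 3, p = 0.679967, fail to reject H0.


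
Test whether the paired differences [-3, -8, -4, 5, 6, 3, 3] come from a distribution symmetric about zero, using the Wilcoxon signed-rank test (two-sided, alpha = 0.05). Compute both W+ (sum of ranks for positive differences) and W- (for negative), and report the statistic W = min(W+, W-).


Step 1: Drop any zero differences (none here) and take |d_i|.
|d| = [3, 8, 4, 5, 6, 3, 3]
Step 2: Midrank |d_i| (ties get averaged ranks).
ranks: |3|->2, |8|->7, |4|->4, |5|->5, |6|->6, |3|->2, |3|->2
Step 3: Attach original signs; sum ranks with positive sign and with negative sign.
W+ = 5 + 6 + 2 + 2 = 15
W- = 2 + 7 + 4 = 13
(Check: W+ + W- = 28 should equal n(n+1)/2 = 28.)
Step 4: Test statistic W = min(W+, W-) = 13.
Step 5: Ties in |d|, so use the tie-corrected normal approximation.
        E[W] = n(n+1)/4 = 7*8/4 = 14.
        Tie groups: |d|=3 (t=3); sum(t^3 - t) = 24.
        Var[W] = n(n+1)(2n+1)/24 - sum(t^3-t)/48 = 840/24 - 24/48 = 34.5.
        z = (W - E[W]) / sqrt(Var[W]) = (13 - 14) / 5.8737 = -0.1703.
        Two-sided p = 2*Phi(z) = 0.864813.
Step 6: alpha = 0.05. fail to reject H0.

W+ = 15, W- = 13, W = min = 13, p = 0.864813, fail to reject H0.


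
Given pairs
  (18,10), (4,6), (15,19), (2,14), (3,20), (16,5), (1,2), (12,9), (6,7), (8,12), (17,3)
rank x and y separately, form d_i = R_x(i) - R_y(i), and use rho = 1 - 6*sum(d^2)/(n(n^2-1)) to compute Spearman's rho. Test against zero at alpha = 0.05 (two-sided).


Step 1: Rank x and y separately (midranks; no ties here).
rank(x): 18->11, 4->4, 15->8, 2->2, 3->3, 16->9, 1->1, 12->7, 6->5, 8->6, 17->10
rank(y): 10->7, 6->4, 19->10, 14->9, 20->11, 5->3, 2->1, 9->6, 7->5, 12->8, 3->2
Step 2: d_i = R_x(i) - R_y(i); compute d_i^2.
  (11-7)^2=16, (4-4)^2=0, (8-10)^2=4, (2-9)^2=49, (3-11)^2=64, (9-3)^2=36, (1-1)^2=0, (7-6)^2=1, (5-5)^2=0, (6-8)^2=4, (10-2)^2=64
sum(d^2) = 238.
Step 3: rho = 1 - 6*238 / (11*(11^2 - 1)) = 1 - 1428/1320 = -0.081818.
Step 4: Under H0, t = rho * sqrt((n-2)/(1-rho^2)) = -0.2463 ~ t(9).
Step 5: Two-sided p-value from the t-distribution with 9 df = 0.810990.
Step 6: alpha = 0.05. fail to reject H0.

rho = -0.0818, p = 0.810990, fail to reject H0 at alpha = 0.05.


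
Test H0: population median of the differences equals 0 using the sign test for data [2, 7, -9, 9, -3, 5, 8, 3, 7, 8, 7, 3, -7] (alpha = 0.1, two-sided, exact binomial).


Step 1: Discard zero differences. Original n = 13; n_eff = number of nonzero differences = 13.
Nonzero differences (with sign): +2, +7, -9, +9, -3, +5, +8, +3, +7, +8, +7, +3, -7
Step 2: Count signs: positive = 10, negative = 3.
Step 3: Under H0: P(positive) = 0.5, so the number of positives S ~ Bin(13, 0.5).
Step 4: Two-sided exact p-value = sum of Bin(13,0.5) probabilities at or below the observed probability = 0.092285.
Step 5: alpha = 0.1. reject H0.

n_eff = 13, pos = 10, neg = 3, p = 0.092285, reject H0.


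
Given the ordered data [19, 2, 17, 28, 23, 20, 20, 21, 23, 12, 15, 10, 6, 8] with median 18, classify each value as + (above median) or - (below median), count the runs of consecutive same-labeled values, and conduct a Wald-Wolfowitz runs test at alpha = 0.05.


Step 1: Compute median = 18; label A = above, B = below.
Labels in order: ABBAAAAAABBBBB  (n_A = 7, n_B = 7)
Step 2: Count runs R = 4.
Step 3: Under H0 (random ordering), E[R] = 2*n_A*n_B/(n_A+n_B) + 1 = 2*7*7/14 + 1 = 8.0000.
        Var[R] = 2*n_A*n_B*(2*n_A*n_B - n_A - n_B) / ((n_A+n_B)^2 * (n_A+n_B-1)) = 8232/2548 = 3.2308.
        SD[R] = 1.7974.
Step 4: Continuity-corrected z = (R + 0.5 - E[R]) / SD[R] = (4 + 0.5 - 8.0000) / 1.7974 = -1.9472.
Step 5: Two-sided p-value via normal approximation = 2*(1 - Phi(|z|)) = 0.051508.
Step 6: alpha = 0.05. fail to reject H0.

R = 4, z = -1.9472, p = 0.051508, fail to reject H0.


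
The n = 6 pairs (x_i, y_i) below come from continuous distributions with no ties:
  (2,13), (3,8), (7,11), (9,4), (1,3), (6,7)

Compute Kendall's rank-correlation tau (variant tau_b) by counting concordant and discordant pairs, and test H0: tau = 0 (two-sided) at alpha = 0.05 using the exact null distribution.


Step 1: Enumerate the 15 unordered pairs (i,j) with i<j and classify each by sign(x_j-x_i) * sign(y_j-y_i).
  (1,2):dx=+1,dy=-5->D; (1,3):dx=+5,dy=-2->D; (1,4):dx=+7,dy=-9->D; (1,5):dx=-1,dy=-10->C
  (1,6):dx=+4,dy=-6->D; (2,3):dx=+4,dy=+3->C; (2,4):dx=+6,dy=-4->D; (2,5):dx=-2,dy=-5->C
  (2,6):dx=+3,dy=-1->D; (3,4):dx=+2,dy=-7->D; (3,5):dx=-6,dy=-8->C; (3,6):dx=-1,dy=-4->C
  (4,5):dx=-8,dy=-1->C; (4,6):dx=-3,dy=+3->D; (5,6):dx=+5,dy=+4->C
Step 2: C = 7, D = 8, total pairs = 15.
Step 3: tau = (C - D)/(n(n-1)/2) = (7 - 8)/15 = -0.066667.
Step 4: Exact two-sided p-value (enumerate n! = 720 permutations of y under H0): p = 1.000000.
Step 5: alpha = 0.05. fail to reject H0.

tau_b = -0.0667 (C=7, D=8), p = 1.000000, fail to reject H0.


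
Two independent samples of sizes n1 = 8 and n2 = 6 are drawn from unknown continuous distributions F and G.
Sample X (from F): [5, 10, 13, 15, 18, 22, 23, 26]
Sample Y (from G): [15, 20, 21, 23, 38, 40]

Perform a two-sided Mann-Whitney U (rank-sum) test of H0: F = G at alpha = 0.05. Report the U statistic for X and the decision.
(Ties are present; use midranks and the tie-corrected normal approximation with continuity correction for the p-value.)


Step 1: Combine and sort all 14 observations; assign midranks.
sorted (value, group): (5,X), (10,X), (13,X), (15,X), (15,Y), (18,X), (20,Y), (21,Y), (22,X), (23,X), (23,Y), (26,X), (38,Y), (40,Y)
ranks: 5->1, 10->2, 13->3, 15->4.5, 15->4.5, 18->6, 20->7, 21->8, 22->9, 23->10.5, 23->10.5, 26->12, 38->13, 40->14
Step 2: Rank sum for X: R1 = 1 + 2 + 3 + 4.5 + 6 + 9 + 10.5 + 12 = 48.
Step 3: U_X = R1 - n1(n1+1)/2 = 48 - 8*9/2 = 48 - 36 = 12.
       U_Y = n1*n2 - U_X = 48 - 12 = 36.
Step 4: Ties are present, so use the tie-corrected normal approximation (with continuity correction) for the p-value.
Step 5: p-value = 0.136773; compare to alpha = 0.05. fail to reject H0.

U_X = 12, p = 0.136773, fail to reject H0 at alpha = 0.05.


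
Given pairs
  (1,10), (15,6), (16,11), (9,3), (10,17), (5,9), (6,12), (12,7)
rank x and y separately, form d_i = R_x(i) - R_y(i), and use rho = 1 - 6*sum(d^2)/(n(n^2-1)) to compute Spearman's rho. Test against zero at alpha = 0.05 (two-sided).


Step 1: Rank x and y separately (midranks; no ties here).
rank(x): 1->1, 15->7, 16->8, 9->4, 10->5, 5->2, 6->3, 12->6
rank(y): 10->5, 6->2, 11->6, 3->1, 17->8, 9->4, 12->7, 7->3
Step 2: d_i = R_x(i) - R_y(i); compute d_i^2.
  (1-5)^2=16, (7-2)^2=25, (8-6)^2=4, (4-1)^2=9, (5-8)^2=9, (2-4)^2=4, (3-7)^2=16, (6-3)^2=9
sum(d^2) = 92.
Step 3: rho = 1 - 6*92 / (8*(8^2 - 1)) = 1 - 552/504 = -0.095238.
Step 4: Under H0, t = rho * sqrt((n-2)/(1-rho^2)) = -0.2343 ~ t(6).
Step 5: Two-sided p-value from the t-distribution with 6 df = 0.822505.
Step 6: alpha = 0.05. fail to reject H0.

rho = -0.0952, p = 0.822505, fail to reject H0 at alpha = 0.05.


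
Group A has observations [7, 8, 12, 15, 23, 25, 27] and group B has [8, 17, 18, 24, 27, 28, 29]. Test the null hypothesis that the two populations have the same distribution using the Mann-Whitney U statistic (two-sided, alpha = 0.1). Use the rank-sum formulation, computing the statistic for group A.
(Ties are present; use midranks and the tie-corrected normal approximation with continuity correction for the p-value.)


Step 1: Combine and sort all 14 observations; assign midranks.
sorted (value, group): (7,X), (8,X), (8,Y), (12,X), (15,X), (17,Y), (18,Y), (23,X), (24,Y), (25,X), (27,X), (27,Y), (28,Y), (29,Y)
ranks: 7->1, 8->2.5, 8->2.5, 12->4, 15->5, 17->6, 18->7, 23->8, 24->9, 25->10, 27->11.5, 27->11.5, 28->13, 29->14
Step 2: Rank sum for X: R1 = 1 + 2.5 + 4 + 5 + 8 + 10 + 11.5 = 42.
Step 3: U_X = R1 - n1(n1+1)/2 = 42 - 7*8/2 = 42 - 28 = 14.
       U_Y = n1*n2 - U_X = 49 - 14 = 35.
Step 4: Ties are present, so use the tie-corrected normal approximation (with continuity correction) for the p-value.
Step 5: p-value = 0.200345; compare to alpha = 0.1. fail to reject H0.

U_X = 14, p = 0.200345, fail to reject H0 at alpha = 0.1.


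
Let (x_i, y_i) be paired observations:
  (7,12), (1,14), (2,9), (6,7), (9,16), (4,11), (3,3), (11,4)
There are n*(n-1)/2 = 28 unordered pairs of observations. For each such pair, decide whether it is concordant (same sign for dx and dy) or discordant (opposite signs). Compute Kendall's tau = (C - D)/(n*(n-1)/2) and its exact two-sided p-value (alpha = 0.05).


Step 1: Enumerate the 28 unordered pairs (i,j) with i<j and classify each by sign(x_j-x_i) * sign(y_j-y_i).
  (1,2):dx=-6,dy=+2->D; (1,3):dx=-5,dy=-3->C; (1,4):dx=-1,dy=-5->C; (1,5):dx=+2,dy=+4->C
  (1,6):dx=-3,dy=-1->C; (1,7):dx=-4,dy=-9->C; (1,8):dx=+4,dy=-8->D; (2,3):dx=+1,dy=-5->D
  (2,4):dx=+5,dy=-7->D; (2,5):dx=+8,dy=+2->C; (2,6):dx=+3,dy=-3->D; (2,7):dx=+2,dy=-11->D
  (2,8):dx=+10,dy=-10->D; (3,4):dx=+4,dy=-2->D; (3,5):dx=+7,dy=+7->C; (3,6):dx=+2,dy=+2->C
  (3,7):dx=+1,dy=-6->D; (3,8):dx=+9,dy=-5->D; (4,5):dx=+3,dy=+9->C; (4,6):dx=-2,dy=+4->D
  (4,7):dx=-3,dy=-4->C; (4,8):dx=+5,dy=-3->D; (5,6):dx=-5,dy=-5->C; (5,7):dx=-6,dy=-13->C
  (5,8):dx=+2,dy=-12->D; (6,7):dx=-1,dy=-8->C; (6,8):dx=+7,dy=-7->D; (7,8):dx=+8,dy=+1->C
Step 2: C = 14, D = 14, total pairs = 28.
Step 3: tau = (C - D)/(n(n-1)/2) = (14 - 14)/28 = 0.000000.
Step 4: Exact two-sided p-value (enumerate n! = 40320 permutations of y under H0): p = 1.000000.
Step 5: alpha = 0.05. fail to reject H0.

tau_b = 0.0000 (C=14, D=14), p = 1.000000, fail to reject H0.


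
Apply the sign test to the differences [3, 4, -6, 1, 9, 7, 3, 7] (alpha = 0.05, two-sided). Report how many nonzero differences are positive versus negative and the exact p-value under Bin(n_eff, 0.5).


Step 1: Discard zero differences. Original n = 8; n_eff = number of nonzero differences = 8.
Nonzero differences (with sign): +3, +4, -6, +1, +9, +7, +3, +7
Step 2: Count signs: positive = 7, negative = 1.
Step 3: Under H0: P(positive) = 0.5, so the number of positives S ~ Bin(8, 0.5).
Step 4: Two-sided exact p-value = sum of Bin(8,0.5) probabilities at or below the observed probability = 0.070312.
Step 5: alpha = 0.05. fail to reject H0.

n_eff = 8, pos = 7, neg = 1, p = 0.070312, fail to reject H0.


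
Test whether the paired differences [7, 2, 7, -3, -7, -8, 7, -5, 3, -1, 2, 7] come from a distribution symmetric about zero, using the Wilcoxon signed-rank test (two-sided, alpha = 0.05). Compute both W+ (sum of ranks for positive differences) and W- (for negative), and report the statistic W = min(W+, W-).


Step 1: Drop any zero differences (none here) and take |d_i|.
|d| = [7, 2, 7, 3, 7, 8, 7, 5, 3, 1, 2, 7]
Step 2: Midrank |d_i| (ties get averaged ranks).
ranks: |7|->9, |2|->2.5, |7|->9, |3|->4.5, |7|->9, |8|->12, |7|->9, |5|->6, |3|->4.5, |1|->1, |2|->2.5, |7|->9
Step 3: Attach original signs; sum ranks with positive sign and with negative sign.
W+ = 9 + 2.5 + 9 + 9 + 4.5 + 2.5 + 9 = 45.5
W- = 4.5 + 9 + 12 + 6 + 1 = 32.5
(Check: W+ + W- = 78 should equal n(n+1)/2 = 78.)
Step 4: Test statistic W = min(W+, W-) = 32.5.
Step 5: Ties in |d|, so use the tie-corrected normal approximation.
        E[W] = n(n+1)/4 = 12*13/4 = 39.
        Tie groups: |d|=2 (t=2), |d|=3 (t=2), |d|=7 (t=5); sum(t^3 - t) = 132.
        Var[W] = n(n+1)(2n+1)/24 - sum(t^3-t)/48 = 3900/24 - 132/48 = 159.75.
        z = (W - E[W]) / sqrt(Var[W]) = (32.5 - 39) / 12.6392 = -0.5143.
        Two-sided p = 2*Phi(z) = 0.607062.
Step 6: alpha = 0.05. fail to reject H0.

W+ = 45.5, W- = 32.5, W = min = 32.5, p = 0.607062, fail to reject H0.


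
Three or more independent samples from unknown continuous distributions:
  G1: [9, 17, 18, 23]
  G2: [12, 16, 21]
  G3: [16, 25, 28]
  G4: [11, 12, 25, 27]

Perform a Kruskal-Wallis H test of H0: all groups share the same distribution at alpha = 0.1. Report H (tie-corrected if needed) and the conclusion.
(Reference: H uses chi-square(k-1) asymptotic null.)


Step 1: Combine all N = 14 observations and assign midranks.
sorted (value, group, rank): (9,G1,1), (11,G4,2), (12,G2,3.5), (12,G4,3.5), (16,G2,5.5), (16,G3,5.5), (17,G1,7), (18,G1,8), (21,G2,9), (23,G1,10), (25,G3,11.5), (25,G4,11.5), (27,G4,13), (28,G3,14)
Step 2: Sum ranks within each group.
R_1 = 26 (n_1 = 4)
R_2 = 18 (n_2 = 3)
R_3 = 31 (n_3 = 3)
R_4 = 30 (n_4 = 4)
Step 3: H = 12/(N(N+1)) * sum(R_i^2/n_i) - 3(N+1)
     = 12/(14*15) * (26^2/4 + 18^2/3 + 31^2/3 + 30^2/4) - 3*15
     = 0.057143 * 822.333 - 45
     = 1.990476.
Step 4: Ties present; correction factor C = 1 - 18/(14^3 - 14) = 0.993407. Corrected H = 1.990476 / 0.993407 = 2.003687.
Step 5: Under H0, H ~ chi^2(3); p-value = 0.571642.
Step 6: alpha = 0.1. fail to reject H0.

H = 2.0037, df = 3, p = 0.571642, fail to reject H0.


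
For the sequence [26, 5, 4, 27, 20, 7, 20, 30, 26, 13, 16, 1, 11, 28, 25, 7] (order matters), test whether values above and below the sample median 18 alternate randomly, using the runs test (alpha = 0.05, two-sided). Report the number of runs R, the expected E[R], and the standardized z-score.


Step 1: Compute median = 18; label A = above, B = below.
Labels in order: ABBAABAAABBBBAAB  (n_A = 8, n_B = 8)
Step 2: Count runs R = 8.
Step 3: Under H0 (random ordering), E[R] = 2*n_A*n_B/(n_A+n_B) + 1 = 2*8*8/16 + 1 = 9.0000.
        Var[R] = 2*n_A*n_B*(2*n_A*n_B - n_A - n_B) / ((n_A+n_B)^2 * (n_A+n_B-1)) = 14336/3840 = 3.7333.
        SD[R] = 1.9322.
Step 4: Continuity-corrected z = (R + 0.5 - E[R]) / SD[R] = (8 + 0.5 - 9.0000) / 1.9322 = -0.2588.
Step 5: Two-sided p-value via normal approximation = 2*(1 - Phi(|z|)) = 0.795809.
Step 6: alpha = 0.05. fail to reject H0.

R = 8, z = -0.2588, p = 0.795809, fail to reject H0.


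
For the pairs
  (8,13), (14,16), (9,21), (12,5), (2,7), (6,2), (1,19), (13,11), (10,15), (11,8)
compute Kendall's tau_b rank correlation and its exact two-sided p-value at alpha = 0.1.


Step 1: Enumerate the 45 unordered pairs (i,j) with i<j and classify each by sign(x_j-x_i) * sign(y_j-y_i).
  (1,2):dx=+6,dy=+3->C; (1,3):dx=+1,dy=+8->C; (1,4):dx=+4,dy=-8->D; (1,5):dx=-6,dy=-6->C
  (1,6):dx=-2,dy=-11->C; (1,7):dx=-7,dy=+6->D; (1,8):dx=+5,dy=-2->D; (1,9):dx=+2,dy=+2->C
  (1,10):dx=+3,dy=-5->D; (2,3):dx=-5,dy=+5->D; (2,4):dx=-2,dy=-11->C; (2,5):dx=-12,dy=-9->C
  (2,6):dx=-8,dy=-14->C; (2,7):dx=-13,dy=+3->D; (2,8):dx=-1,dy=-5->C; (2,9):dx=-4,dy=-1->C
  (2,10):dx=-3,dy=-8->C; (3,4):dx=+3,dy=-16->D; (3,5):dx=-7,dy=-14->C; (3,6):dx=-3,dy=-19->C
  (3,7):dx=-8,dy=-2->C; (3,8):dx=+4,dy=-10->D; (3,9):dx=+1,dy=-6->D; (3,10):dx=+2,dy=-13->D
  (4,5):dx=-10,dy=+2->D; (4,6):dx=-6,dy=-3->C; (4,7):dx=-11,dy=+14->D; (4,8):dx=+1,dy=+6->C
  (4,9):dx=-2,dy=+10->D; (4,10):dx=-1,dy=+3->D; (5,6):dx=+4,dy=-5->D; (5,7):dx=-1,dy=+12->D
  (5,8):dx=+11,dy=+4->C; (5,9):dx=+8,dy=+8->C; (5,10):dx=+9,dy=+1->C; (6,7):dx=-5,dy=+17->D
  (6,8):dx=+7,dy=+9->C; (6,9):dx=+4,dy=+13->C; (6,10):dx=+5,dy=+6->C; (7,8):dx=+12,dy=-8->D
  (7,9):dx=+9,dy=-4->D; (7,10):dx=+10,dy=-11->D; (8,9):dx=-3,dy=+4->D; (8,10):dx=-2,dy=-3->C
  (9,10):dx=+1,dy=-7->D
Step 2: C = 23, D = 22, total pairs = 45.
Step 3: tau = (C - D)/(n(n-1)/2) = (23 - 22)/45 = 0.022222.
Step 4: Exact two-sided p-value (enumerate n! = 3628800 permutations of y under H0): p = 1.000000.
Step 5: alpha = 0.1. fail to reject H0.

tau_b = 0.0222 (C=23, D=22), p = 1.000000, fail to reject H0.


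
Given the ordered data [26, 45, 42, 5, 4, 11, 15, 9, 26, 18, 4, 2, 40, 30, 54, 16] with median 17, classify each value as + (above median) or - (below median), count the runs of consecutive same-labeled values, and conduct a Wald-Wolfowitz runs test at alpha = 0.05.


Step 1: Compute median = 17; label A = above, B = below.
Labels in order: AAABBBBBAABBAAAB  (n_A = 8, n_B = 8)
Step 2: Count runs R = 6.
Step 3: Under H0 (random ordering), E[R] = 2*n_A*n_B/(n_A+n_B) + 1 = 2*8*8/16 + 1 = 9.0000.
        Var[R] = 2*n_A*n_B*(2*n_A*n_B - n_A - n_B) / ((n_A+n_B)^2 * (n_A+n_B-1)) = 14336/3840 = 3.7333.
        SD[R] = 1.9322.
Step 4: Continuity-corrected z = (R + 0.5 - E[R]) / SD[R] = (6 + 0.5 - 9.0000) / 1.9322 = -1.2939.
Step 5: Two-sided p-value via normal approximation = 2*(1 - Phi(|z|)) = 0.195709.
Step 6: alpha = 0.05. fail to reject H0.

R = 6, z = -1.2939, p = 0.195709, fail to reject H0.


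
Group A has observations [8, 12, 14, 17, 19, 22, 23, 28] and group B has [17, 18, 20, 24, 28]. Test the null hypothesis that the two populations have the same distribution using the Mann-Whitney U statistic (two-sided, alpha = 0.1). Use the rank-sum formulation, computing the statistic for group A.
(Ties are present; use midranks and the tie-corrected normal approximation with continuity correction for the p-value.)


Step 1: Combine and sort all 13 observations; assign midranks.
sorted (value, group): (8,X), (12,X), (14,X), (17,X), (17,Y), (18,Y), (19,X), (20,Y), (22,X), (23,X), (24,Y), (28,X), (28,Y)
ranks: 8->1, 12->2, 14->3, 17->4.5, 17->4.5, 18->6, 19->7, 20->8, 22->9, 23->10, 24->11, 28->12.5, 28->12.5
Step 2: Rank sum for X: R1 = 1 + 2 + 3 + 4.5 + 7 + 9 + 10 + 12.5 = 49.
Step 3: U_X = R1 - n1(n1+1)/2 = 49 - 8*9/2 = 49 - 36 = 13.
       U_Y = n1*n2 - U_X = 40 - 13 = 27.
Step 4: Ties are present, so use the tie-corrected normal approximation (with continuity correction) for the p-value.
Step 5: p-value = 0.340019; compare to alpha = 0.1. fail to reject H0.

U_X = 13, p = 0.340019, fail to reject H0 at alpha = 0.1.


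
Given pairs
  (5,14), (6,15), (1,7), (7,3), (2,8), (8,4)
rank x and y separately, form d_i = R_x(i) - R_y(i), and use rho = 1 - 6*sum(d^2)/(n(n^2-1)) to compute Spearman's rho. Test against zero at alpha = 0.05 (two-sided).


Step 1: Rank x and y separately (midranks; no ties here).
rank(x): 5->3, 6->4, 1->1, 7->5, 2->2, 8->6
rank(y): 14->5, 15->6, 7->3, 3->1, 8->4, 4->2
Step 2: d_i = R_x(i) - R_y(i); compute d_i^2.
  (3-5)^2=4, (4-6)^2=4, (1-3)^2=4, (5-1)^2=16, (2-4)^2=4, (6-2)^2=16
sum(d^2) = 48.
Step 3: rho = 1 - 6*48 / (6*(6^2 - 1)) = 1 - 288/210 = -0.371429.
Step 4: Under H0, t = rho * sqrt((n-2)/(1-rho^2)) = -0.8001 ~ t(4).
Step 5: Two-sided p-value from the t-distribution with 4 df = 0.468478.
Step 6: alpha = 0.05. fail to reject H0.

rho = -0.3714, p = 0.468478, fail to reject H0 at alpha = 0.05.


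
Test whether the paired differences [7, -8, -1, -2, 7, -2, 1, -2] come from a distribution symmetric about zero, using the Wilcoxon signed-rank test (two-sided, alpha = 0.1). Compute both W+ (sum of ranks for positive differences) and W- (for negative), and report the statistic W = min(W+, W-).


Step 1: Drop any zero differences (none here) and take |d_i|.
|d| = [7, 8, 1, 2, 7, 2, 1, 2]
Step 2: Midrank |d_i| (ties get averaged ranks).
ranks: |7|->6.5, |8|->8, |1|->1.5, |2|->4, |7|->6.5, |2|->4, |1|->1.5, |2|->4
Step 3: Attach original signs; sum ranks with positive sign and with negative sign.
W+ = 6.5 + 6.5 + 1.5 = 14.5
W- = 8 + 1.5 + 4 + 4 + 4 = 21.5
(Check: W+ + W- = 36 should equal n(n+1)/2 = 36.)
Step 4: Test statistic W = min(W+, W-) = 14.5.
Step 5: Ties in |d|, so use the tie-corrected normal approximation.
        E[W] = n(n+1)/4 = 8*9/4 = 18.
        Tie groups: |d|=1 (t=2), |d|=2 (t=3), |d|=7 (t=2); sum(t^3 - t) = 36.
        Var[W] = n(n+1)(2n+1)/24 - sum(t^3-t)/48 = 1224/24 - 36/48 = 50.25.
        z = (W - E[W]) / sqrt(Var[W]) = (14.5 - 18) / 7.0887 = -0.4937.
        Two-sided p = 2*Phi(z) = 0.621488.
Step 6: alpha = 0.1. fail to reject H0.

W+ = 14.5, W- = 21.5, W = min = 14.5, p = 0.621488, fail to reject H0.
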